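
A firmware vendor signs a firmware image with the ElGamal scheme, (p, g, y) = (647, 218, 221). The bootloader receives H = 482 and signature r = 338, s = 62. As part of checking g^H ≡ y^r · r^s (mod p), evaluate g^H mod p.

338

218^482 mod 647 = 338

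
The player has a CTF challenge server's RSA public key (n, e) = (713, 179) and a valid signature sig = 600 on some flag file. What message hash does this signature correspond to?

Squares mod 713: sig^1≡600, sig^2≡648, sig^4≡660, sig^8≡670, sig^16≡423, sig^32≡679, sig^64≡443, sig^128≡174
179 = 128 + 32 + 16 + 2 + 1, so sig^179 ≡ 174·679·423·648·600 ≡ 606 (mod 713)

606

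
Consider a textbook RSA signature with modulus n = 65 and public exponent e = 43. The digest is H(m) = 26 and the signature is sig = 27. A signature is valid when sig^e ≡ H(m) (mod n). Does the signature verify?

does not verify

sig^43 mod 65 = 53
sig^43 mod 65 = 53, but H(m) = 26.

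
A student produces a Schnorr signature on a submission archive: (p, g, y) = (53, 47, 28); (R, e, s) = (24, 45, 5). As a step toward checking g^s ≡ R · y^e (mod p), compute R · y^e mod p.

15

28^2 = 784 ≡ 42
28^4 ≡ 42^2 = 1764 ≡ 15
28^8 ≡ 15^2 = 225 ≡ 13
28^16 ≡ 13^2 = 169 ≡ 10
28^32 ≡ 10^2 = 100 ≡ 47
45 = 32 + 8 + 4 + 1, so 28^45 ≡ 47·13·15·28 ≡ 47 (mod 53)
R · y^e ≡ 24·47 = 1128 ≡ 15 (mod 53)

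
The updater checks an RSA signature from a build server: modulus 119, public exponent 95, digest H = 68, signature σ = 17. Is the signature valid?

valid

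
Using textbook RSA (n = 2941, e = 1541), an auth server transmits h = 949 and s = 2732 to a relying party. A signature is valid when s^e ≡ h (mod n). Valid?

s^2 ≡ 2732^2 = 7463824 ≡ 2507
s^4 ≡ 2507^2 = 6285049 ≡ 132
s^8 ≡ 132^2 = 17424 ≡ 2719
s^16 ≡ 2719^2 = 7392961 ≡ 2228
s^32 ≡ 2228^2 = 4963984 ≡ 2517
s^64 ≡ 2517^2 = 6335289 ≡ 375
s^128 ≡ 375^2 = 140625 ≡ 2398
s^256 ≡ 2398^2 = 5750404 ≡ 749
s^512 ≡ 749^2 = 561001 ≡ 2211
s^1024 ≡ 2211^2 = 4888521 ≡ 579
1541 = 1024 + 512 + 4 + 1, so s^1541 ≡ 579·2211·132·2732 ≡ 1992 (mod 2941)
1992 ≠ 949, so verification fails.

no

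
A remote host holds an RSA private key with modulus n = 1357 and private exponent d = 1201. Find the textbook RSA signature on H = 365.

H^2 ≡ 365^2 = 133225 ≡ 239
H^4 ≡ 239^2 = 57121 ≡ 127
H^8 ≡ 127^2 = 16129 ≡ 1202
H^16 ≡ 1202^2 = 1444804 ≡ 956
H^32 ≡ 956^2 = 913936 ≡ 675
H^64 ≡ 675^2 = 455625 ≡ 1030
H^128 ≡ 1030^2 = 1060900 ≡ 1083
H^256 ≡ 1083^2 = 1172889 ≡ 441
H^512 ≡ 441^2 = 194481 ≡ 430
H^1024 ≡ 430^2 = 184900 ≡ 348
1201 = 1024 + 128 + 32 + 16 + 1, so H^1201 ≡ 348·1083·675·956·365 ≡ 451 (mod 1357)

451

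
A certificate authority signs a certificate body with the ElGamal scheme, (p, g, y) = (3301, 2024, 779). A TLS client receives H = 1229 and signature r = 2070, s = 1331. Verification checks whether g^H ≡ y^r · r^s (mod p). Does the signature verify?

Left side g^H mod p:
Squares mod 3301: 2024^1≡2024, 2024^2≡35, 2024^4≡1225, 2024^8≡1971, 2024^16≡2865, 2024^32≡1939, 2024^64≡3183, 2024^128≡720, 2024^256≡143, 2024^512≡643, 2024^1024≡824
1229 = 1024 + 128 + 64 + 8 + 4 + 1, so 2024^1229 ≡ 824·720·3183·1971·1225·2024 ≡ 2310 (mod 3301)
Right side y^r · r^s mod p:
Squares mod 3301: 779^1≡779, 779^2≡2758, 779^4≡1060, 779^8≡1260, 779^16≡3120, 779^32≡3052, 779^64≡2583, 779^128≡568, 779^256≡2427, 779^512≡1345, 779^1024≡77, 779^2048≡2628
2070 = 2048 + 16 + 4 + 2, so 779^2070 ≡ 2628·3120·1060·2758 ≡ 1226 (mod 3301)
Squares mod 3301: 2070^1≡2070, 2070^2≡202, 2070^4≡1192, 2070^8≡1434, 2070^16≡3134, 2070^32≡1481, 2070^64≡1497, 2070^128≡2931, 2070^256≡1559, 2070^512≡945, 2070^1024≡1755
1331 = 1024 + 256 + 32 + 16 + 2 + 1, so 2070^1331 ≡ 1755·1559·1481·3134·202·2070 ≡ 2759 (mod 3301)
1226·2759 = 3382534 ≡ 2310 (mod 3301)
2310 ≡ 2310 (mod 3301), so the signature is genuine.

verifies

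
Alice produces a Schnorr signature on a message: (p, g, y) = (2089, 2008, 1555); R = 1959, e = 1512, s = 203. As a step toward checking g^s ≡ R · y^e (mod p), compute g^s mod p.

1171

2008^2 = 4032064 ≡ 294
2008^4 ≡ 294^2 = 86436 ≡ 787
2008^8 ≡ 787^2 = 619369 ≡ 1025
2008^16 ≡ 1025^2 = 1050625 ≡ 1947
2008^32 ≡ 1947^2 = 3790809 ≡ 1363
2008^64 ≡ 1363^2 = 1857769 ≡ 648
2008^128 ≡ 648^2 = 419904 ≡ 15
203 = 128 + 64 + 8 + 2 + 1, so 2008^203 ≡ 15·648·1025·294·2008 ≡ 1171 (mod 2089)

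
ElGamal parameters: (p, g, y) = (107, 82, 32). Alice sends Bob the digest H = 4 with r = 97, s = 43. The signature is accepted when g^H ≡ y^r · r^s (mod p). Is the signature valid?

valid

Left side g^H mod p:
Squares mod 107: 82^1≡82, 82^2≡90, 82^4≡75
82^4 ≡ 75 (mod 107)
Right side y^r · r^s mod p:
Squares mod 107: 32^1≡32, 32^2≡61, 32^4≡83, 32^8≡41, 32^16≡76, 32^32≡105, 32^64≡4
97 = 64 + 32 + 1, so 32^97 ≡ 4·105·32 ≡ 65 (mod 107)
Squares mod 107: 97^1≡97, 97^2≡100, 97^4≡49, 97^8≡47, 97^16≡69, 97^32≡53
43 = 32 + 8 + 2 + 1, so 97^43 ≡ 53·47·100·97 ≡ 67 (mod 107)
65·67 = 4355 ≡ 75 (mod 107)
75 ≡ 75 (mod 107), so the signature is genuine.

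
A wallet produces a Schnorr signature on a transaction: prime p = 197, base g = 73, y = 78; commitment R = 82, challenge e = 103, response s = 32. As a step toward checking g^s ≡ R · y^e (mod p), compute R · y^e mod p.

188

78^2 = 6084 ≡ 174
78^4 ≡ 174^2 = 30276 ≡ 135
78^8 ≡ 135^2 = 18225 ≡ 101
78^16 ≡ 101^2 = 10201 ≡ 154
78^32 ≡ 154^2 = 23716 ≡ 76
78^64 ≡ 76^2 = 5776 ≡ 63
103 = 64 + 32 + 4 + 2 + 1, so 78^103 ≡ 63·76·135·174·78 ≡ 108 (mod 197)
R · y^e ≡ 82·108 = 8856 ≡ 188 (mod 197)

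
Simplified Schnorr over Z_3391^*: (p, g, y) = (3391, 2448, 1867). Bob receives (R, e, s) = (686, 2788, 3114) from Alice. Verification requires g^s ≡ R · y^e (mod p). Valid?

no

g^s mod p:
2448^3114 mod 3391 = 3021
R · y^e mod p:
1867^2788 mod 3391 = 2233
686·2233 = 1531838 ≡ 2497 (mod 3391)
3021 ≠ 2497; the check fails.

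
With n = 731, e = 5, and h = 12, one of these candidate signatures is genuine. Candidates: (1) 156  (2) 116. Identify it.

2

Candidate 1: 156^2 = 24336 ≡ 213; 156^4 ≡ 213^2 = 45369 ≡ 47; 5 = 4 + 1, so 156^5 ≡ 47·156 ≡ 22 (mod 731)
Candidate 2: 116^2 = 13456 ≡ 298; 116^4 ≡ 298^2 = 88804 ≡ 353; 5 = 4 + 1, so 116^5 ≡ 353·116 ≡ 12 (mod 731)
  → matches h = 12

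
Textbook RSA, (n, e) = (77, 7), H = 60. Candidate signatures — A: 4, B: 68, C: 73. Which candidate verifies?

Candidate A: 4^7 mod 77 = 60
  → matches H = 60
Candidate B: 68^7 mod 77 = 40
Candidate C: 73^7 mod 77 = 17

A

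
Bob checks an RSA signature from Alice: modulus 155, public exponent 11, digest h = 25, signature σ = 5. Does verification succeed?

σ^2 ≡ 5^2 = 25
σ^4 ≡ 25^2 = 625 ≡ 5
σ^8 ≡ 5^2 = 25
11 = 8 + 2 + 1, so σ^11 ≡ 25·25·5 ≡ 25 (mod 155)
25 = h, so the signature checks out.

passes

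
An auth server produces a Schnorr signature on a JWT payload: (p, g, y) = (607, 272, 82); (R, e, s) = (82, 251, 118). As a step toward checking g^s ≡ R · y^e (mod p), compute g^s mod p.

489

272^2 = 73984 ≡ 537
272^4 ≡ 537^2 = 288369 ≡ 44
272^8 ≡ 44^2 = 1936 ≡ 115
272^16 ≡ 115^2 = 13225 ≡ 478
272^32 ≡ 478^2 = 228484 ≡ 252
272^64 ≡ 252^2 = 63504 ≡ 376
118 = 64 + 32 + 16 + 4 + 2, so 272^118 ≡ 376·252·478·44·537 ≡ 489 (mod 607)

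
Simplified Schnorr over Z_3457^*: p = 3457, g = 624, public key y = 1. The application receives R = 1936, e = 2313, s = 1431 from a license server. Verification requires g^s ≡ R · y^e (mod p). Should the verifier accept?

accept

g^s mod p:
Squares mod 3457: 624^1≡624, 624^2≡2192, 624^4≡3091, 624^8≡2590, 624^16≡1520, 624^32≡1124, 624^64≡1571, 624^128≡3200, 624^256≡366, 624^512≡2590, 624^1024≡1520
1431 = 1024 + 256 + 128 + 16 + 4 + 2 + 1, so 624^1431 ≡ 1520·366·3200·1520·3091·2192·624 ≡ 1936 (mod 3457)
R · y^e mod p:
Squares mod 3457: 1^1≡1, 1^2≡1, 1^4≡1, 1^8≡1, 1^16≡1, 1^32≡1, 1^64≡1, 1^128≡1, 1^256≡1, 1^512≡1, 1^1024≡1, 1^2048≡1
2313 = 2048 + 256 + 8 + 1, so 1^2313 ≡ 1·1·1·1 ≡ 1 (mod 3457)
1936·1 = 1936 ≡ 1936 (mod 3457)
1936 ≡ 1936 (mod 3457); signature holds.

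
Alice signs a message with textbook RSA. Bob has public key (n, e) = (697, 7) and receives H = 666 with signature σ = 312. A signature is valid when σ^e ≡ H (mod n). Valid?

no

σ^2 ≡ 312^2 = 97344 ≡ 461
σ^4 ≡ 461^2 = 212521 ≡ 633
7 = 4 + 2 + 1, so σ^7 ≡ 633·461·312 ≡ 31 (mod 697)
The recovered value 31 does not match the digest 666.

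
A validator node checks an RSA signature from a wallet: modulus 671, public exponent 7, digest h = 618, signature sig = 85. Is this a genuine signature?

sig^2 ≡ 85^2 = 7225 ≡ 515
sig^4 ≡ 515^2 = 265225 ≡ 180
7 = 4 + 2 + 1, so sig^7 ≡ 180·515·85 ≡ 618 (mod 671)
618 = h, so the signature checks out.

genuine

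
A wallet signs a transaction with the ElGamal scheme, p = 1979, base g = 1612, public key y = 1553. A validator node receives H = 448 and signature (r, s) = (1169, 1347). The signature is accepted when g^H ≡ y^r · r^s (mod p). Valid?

yes

Left side g^H mod p:
Squares mod 1979: 1612^1≡1612, 1612^2≡117, 1612^4≡1815, 1612^8≡1169, 1612^16≡1051, 1612^32≡319, 1612^64≡832, 1612^128≡1553, 1612^256≡1387
448 = 256 + 128 + 64, so 1612^448 ≡ 1387·1553·832 ≡ 269 (mod 1979)
Right side y^r · r^s mod p:
Squares mod 1979: 1553^1≡1553, 1553^2≡1387, 1553^4≡181, 1553^8≡1097, 1553^16≡177, 1553^32≡1644, 1553^64≡1401, 1553^128≡1612, 1553^256≡117, 1553^512≡1815, 1553^1024≡1169
1169 = 1024 + 128 + 16 + 1, so 1553^1169 ≡ 1169·1612·177·1553 ≡ 1097 (mod 1979)
Squares mod 1979: 1169^1≡1169, 1169^2≡1051, 1169^4≡319, 1169^8≡832, 1169^16≡1553, 1169^32≡1387, 1169^64≡181, 1169^128≡1097, 1169^256≡177, 1169^512≡1644, 1169^1024≡1401
1347 = 1024 + 256 + 64 + 2 + 1, so 1169^1347 ≡ 1401·177·181·1051·1169 ≡ 1779 (mod 1979)
1097·1779 = 1951563 ≡ 269 (mod 1979)
269 ≡ 269 (mod 1979), so the signature is genuine.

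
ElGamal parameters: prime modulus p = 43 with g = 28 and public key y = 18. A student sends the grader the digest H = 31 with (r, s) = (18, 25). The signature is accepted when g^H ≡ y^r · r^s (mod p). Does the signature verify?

Left side g^H mod p:
28^31 mod 43 = 18
Right side y^r · r^s mod p:
18^18 mod 43 = 35
18^25 mod 43 = 30
35·30 = 1050 ≡ 18 (mod 43)
18 ≡ 18 (mod 43), so the signature is genuine.

verifies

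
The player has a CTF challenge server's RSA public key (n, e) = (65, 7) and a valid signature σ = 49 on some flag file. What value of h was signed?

Squares mod 65: σ^1≡49, σ^2≡61, σ^4≡16
7 = 4 + 2 + 1, so σ^7 ≡ 16·61·49 ≡ 49 (mod 65)

49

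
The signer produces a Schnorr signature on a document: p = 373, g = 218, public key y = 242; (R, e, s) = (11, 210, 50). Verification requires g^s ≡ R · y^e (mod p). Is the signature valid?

g^s mod p:
218^2 = 47524 ≡ 153
218^4 ≡ 153^2 = 23409 ≡ 283
218^8 ≡ 283^2 = 80089 ≡ 267
218^16 ≡ 267^2 = 71289 ≡ 46
218^32 ≡ 46^2 = 2116 ≡ 251
50 = 32 + 16 + 2, so 218^50 ≡ 251·46·153 ≡ 10 (mod 373)
R · y^e mod p:
242^2 = 58564 ≡ 3
242^4 ≡ 3^2 = 9
242^8 ≡ 9^2 = 81
242^16 ≡ 81^2 = 6561 ≡ 220
242^32 ≡ 220^2 = 48400 ≡ 283
242^64 ≡ 283^2 = 80089 ≡ 267
242^128 ≡ 267^2 = 71289 ≡ 46
210 = 128 + 64 + 16 + 2, so 242^210 ≡ 46·267·220·3 ≡ 84 (mod 373)
11·84 = 924 ≡ 178 (mod 373)
10 ≠ 178; the check fails.

invalid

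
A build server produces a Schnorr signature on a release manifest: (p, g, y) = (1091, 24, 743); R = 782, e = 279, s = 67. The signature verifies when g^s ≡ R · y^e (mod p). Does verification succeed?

g^s mod p:
24^67 mod 1091 = 356
R · y^e mod p:
743^279 mod 1091 = 845
782·845 = 660790 ≡ 735 (mod 1091)
356 ≠ 735; the check fails.

fails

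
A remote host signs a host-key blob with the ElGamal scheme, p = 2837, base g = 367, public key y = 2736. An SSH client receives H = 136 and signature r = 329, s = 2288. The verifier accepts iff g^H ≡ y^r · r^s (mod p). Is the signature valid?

invalid

Left side g^H mod p:
Squares mod 2837: 367^1≡367, 367^2≡1350, 367^4≡1146, 367^8≡2622, 367^16≡833, 367^32≡1661, 367^64≡1357, 367^128≡236
136 = 128 + 8, so 367^136 ≡ 236·2622 ≡ 326 (mod 2837)
Right side y^r · r^s mod p:
Squares mod 2837: 2736^1≡2736, 2736^2≡1690, 2736^4≡2078, 2736^8≡170, 2736^16≡530, 2736^32≡37, 2736^64≡1369, 2736^128≡1741, 2736^256≡1165
329 = 256 + 64 + 8 + 1, so 2736^329 ≡ 1165·1369·170·2736 ≡ 1094 (mod 2837)
Squares mod 2837: 329^1≡329, 329^2≡435, 329^4≡1983, 329^8≡207, 329^16≡294, 329^32≡1326, 329^64≡2173, 329^128≡1161, 329^256≡346, 329^512≡562, 329^1024≡937, 329^2048≡1336
2288 = 2048 + 128 + 64 + 32 + 16, so 329^2288 ≡ 1336·1161·2173·1326·294 ≡ 1553 (mod 2837)
1094·1553 = 1698982 ≡ 2456 (mod 2837)
326 ≠ 2456, so verification fails.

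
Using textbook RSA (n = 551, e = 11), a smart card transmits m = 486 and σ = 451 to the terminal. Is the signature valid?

invalid

σ^2 ≡ 451^2 = 203401 ≡ 82
σ^4 ≡ 82^2 = 6724 ≡ 112
σ^8 ≡ 112^2 = 12544 ≡ 422
11 = 8 + 2 + 1, so σ^11 ≡ 422·82·451 ≡ 431 (mod 551)
The recovered value 431 does not match the digest 486.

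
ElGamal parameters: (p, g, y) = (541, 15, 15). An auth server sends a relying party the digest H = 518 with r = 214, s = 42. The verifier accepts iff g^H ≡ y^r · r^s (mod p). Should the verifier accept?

reject

Left side g^H mod p:
Squares mod 541: 15^1≡15, 15^2≡225, 15^4≡312, 15^8≡505, 15^16≡214, 15^32≡352, 15^64≡15, 15^128≡225, 15^256≡312, 15^512≡505
518 = 512 + 4 + 2, so 15^518 ≡ 505·312·225 ≡ 352 (mod 541)
Right side y^r · r^s mod p:
Squares mod 541: 15^1≡15, 15^2≡225, 15^4≡312, 15^8≡505, 15^16≡214, 15^32≡352, 15^64≡15, 15^128≡225
214 = 128 + 64 + 16 + 4 + 2, so 15^214 ≡ 225·15·214·312·225 ≡ 214 (mod 541)
Squares mod 541: 214^1≡214, 214^2≡352, 214^4≡15, 214^8≡225, 214^16≡312, 214^32≡505
42 = 32 + 8 + 2, so 214^42 ≡ 505·225·352 ≡ 411 (mod 541)
214·411 = 87954 ≡ 312 (mod 541)
352 ≠ 312, so verification fails.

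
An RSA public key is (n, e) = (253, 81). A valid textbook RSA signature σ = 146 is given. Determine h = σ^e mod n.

Squares mod 253: σ^1≡146, σ^2≡64, σ^4≡48, σ^8≡27, σ^16≡223, σ^32≡141, σ^64≡147
81 = 64 + 16 + 1, so σ^81 ≡ 147·223·146 ≡ 25 (mod 253)

25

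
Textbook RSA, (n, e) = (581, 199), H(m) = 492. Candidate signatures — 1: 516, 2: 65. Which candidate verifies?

2

Candidate 1: Squares mod 581: 516^1≡516, 516^2≡158, 516^4≡562, 516^8≡361, 516^16≡177, 516^32≡536, 516^64≡282, 516^128≡508; 199 = 128 + 64 + 4 + 2 + 1, so 516^199 ≡ 508·282·562·158·516 ≡ 89 (mod 581)
Candidate 2: Squares mod 581: 65^1≡65, 65^2≡158, 65^4≡562, 65^8≡361, 65^16≡177, 65^32≡536, 65^64≡282, 65^128≡508; 199 = 128 + 64 + 4 + 2 + 1, so 65^199 ≡ 508·282·562·158·65 ≡ 492 (mod 581)
  → matches H(m) = 492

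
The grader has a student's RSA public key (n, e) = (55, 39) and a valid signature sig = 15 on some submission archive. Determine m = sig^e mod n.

25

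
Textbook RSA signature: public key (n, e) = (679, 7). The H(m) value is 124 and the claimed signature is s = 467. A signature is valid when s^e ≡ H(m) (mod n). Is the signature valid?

s^7 mod 679 = 124
s^7 mod 679 = 124 matches H(m).

valid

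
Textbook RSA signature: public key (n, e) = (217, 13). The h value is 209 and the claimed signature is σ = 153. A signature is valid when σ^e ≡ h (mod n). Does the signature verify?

verifies

σ^2 ≡ 153^2 = 23409 ≡ 190
σ^4 ≡ 190^2 = 36100 ≡ 78
σ^8 ≡ 78^2 = 6084 ≡ 8
13 = 8 + 4 + 1, so σ^13 ≡ 8·78·153 ≡ 209 (mod 217)
209 = h, so the signature checks out.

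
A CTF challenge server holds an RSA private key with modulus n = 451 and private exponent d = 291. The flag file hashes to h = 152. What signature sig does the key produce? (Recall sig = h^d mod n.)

Squares mod 451: h^1≡152, h^2≡103, h^4≡236, h^8≡223, h^16≡119, h^32≡180, h^64≡379, h^128≡223, h^256≡119
291 = 256 + 32 + 2 + 1, so h^291 ≡ 119·180·103·152 ≡ 97 (mod 451)

97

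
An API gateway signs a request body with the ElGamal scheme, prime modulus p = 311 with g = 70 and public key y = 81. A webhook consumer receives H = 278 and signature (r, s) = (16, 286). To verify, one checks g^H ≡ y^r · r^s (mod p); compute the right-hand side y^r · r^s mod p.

196

81^2 = 6561 ≡ 30
81^4 ≡ 30^2 = 900 ≡ 278
81^8 ≡ 278^2 = 77284 ≡ 156
81^16 ≡ 156^2 = 24336 ≡ 78
16^2 = 256
16^4 ≡ 256^2 = 65536 ≡ 226
16^8 ≡ 226^2 = 51076 ≡ 72
16^16 ≡ 72^2 = 5184 ≡ 208
16^32 ≡ 208^2 = 43264 ≡ 35
16^64 ≡ 35^2 = 1225 ≡ 292
16^128 ≡ 292^2 = 85264 ≡ 50
16^256 ≡ 50^2 = 2500 ≡ 12
286 = 256 + 16 + 8 + 4 + 2, so 16^286 ≡ 12·208·72·226·256 ≡ 162 (mod 311)
y^r · r^s ≡ 78·162 = 12636 ≡ 196 (mod 311)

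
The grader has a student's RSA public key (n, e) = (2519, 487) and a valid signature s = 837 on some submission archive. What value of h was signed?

s^2 ≡ 837^2 = 700569 ≡ 287
s^4 ≡ 287^2 = 82369 ≡ 1761
s^8 ≡ 1761^2 = 3101121 ≡ 232
s^16 ≡ 232^2 = 53824 ≡ 925
s^32 ≡ 925^2 = 855625 ≡ 1684
s^64 ≡ 1684^2 = 2835856 ≡ 1981
s^128 ≡ 1981^2 = 3924361 ≡ 2278
s^256 ≡ 2278^2 = 5189284 ≡ 144
487 = 256 + 128 + 64 + 32 + 4 + 2 + 1, so s^487 ≡ 144·2278·1981·1684·1761·287·837 ≡ 628 (mod 2519)

628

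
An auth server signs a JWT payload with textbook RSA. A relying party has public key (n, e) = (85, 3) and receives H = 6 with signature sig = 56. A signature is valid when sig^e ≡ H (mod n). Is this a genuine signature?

genuine

sig^3 mod 85 = 6
Since 6 equals the digest 6, verification succeeds.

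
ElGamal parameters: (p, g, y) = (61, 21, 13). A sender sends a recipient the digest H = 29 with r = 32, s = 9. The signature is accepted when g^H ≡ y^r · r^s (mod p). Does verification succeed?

Left side g^H mod p:
Squares mod 61: 21^1≡21, 21^2≡14, 21^4≡13, 21^8≡47, 21^16≡13
29 = 16 + 8 + 4 + 1, so 21^29 ≡ 13·47·13·21 ≡ 29 (mod 61)
Right side y^r · r^s mod p:
Squares mod 61: 13^1≡13, 13^2≡47, 13^4≡13, 13^8≡47, 13^16≡13, 13^32≡47
13^32 ≡ 47 (mod 61)
Squares mod 61: 32^1≡32, 32^2≡48, 32^4≡47, 32^8≡13
9 = 8 + 1, so 32^9 ≡ 13·32 ≡ 50 (mod 61)
47·50 = 2350 ≡ 32 (mod 61)
29 ≠ 32, so verification fails.

fails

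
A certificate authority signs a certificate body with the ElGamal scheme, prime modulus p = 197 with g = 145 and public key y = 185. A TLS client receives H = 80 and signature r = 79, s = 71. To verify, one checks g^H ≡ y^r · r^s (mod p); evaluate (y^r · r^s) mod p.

16

185^79 mod 197 = 141
79^71 mod 197 = 56
y^r · r^s ≡ 141·56 = 7896 ≡ 16 (mod 197)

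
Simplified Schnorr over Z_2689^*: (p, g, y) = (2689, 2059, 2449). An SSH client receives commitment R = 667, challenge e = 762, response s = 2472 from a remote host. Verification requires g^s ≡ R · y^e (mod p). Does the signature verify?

does not verify

g^s mod p:
2059^2472 mod 2689 = 301
R · y^e mod p:
2449^762 mod 2689 = 2535
667·2535 = 1690845 ≡ 2153 (mod 2689)
301 ≠ 2153; the check fails.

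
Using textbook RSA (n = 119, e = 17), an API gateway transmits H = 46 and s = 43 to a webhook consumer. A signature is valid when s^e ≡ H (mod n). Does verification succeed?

s^2 ≡ 43^2 = 1849 ≡ 64
s^4 ≡ 64^2 = 4096 ≡ 50
s^8 ≡ 50^2 = 2500 ≡ 1
s^16 ≡ 1^2 = 1
17 = 16 + 1, so s^17 ≡ 1·43 ≡ 43 (mod 119)
43 ≠ 46, so verification fails.

fails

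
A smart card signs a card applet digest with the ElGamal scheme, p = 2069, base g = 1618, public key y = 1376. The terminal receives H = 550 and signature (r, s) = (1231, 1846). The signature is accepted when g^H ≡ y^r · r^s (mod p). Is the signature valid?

Left side g^H mod p:
Squares mod 2069: 1618^1≡1618, 1618^2≡639, 1618^4≡728, 1618^8≡320, 1618^16≡1019, 1618^32≡1792, 1618^64≡176, 1618^128≡2010, 1618^256≡1412, 1618^512≡1297
550 = 512 + 32 + 4 + 2, so 1618^550 ≡ 1297·1792·728·639 ≡ 790 (mod 2069)
Right side y^r · r^s mod p:
Squares mod 2069: 1376^1≡1376, 1376^2≡241, 1376^4≡149, 1376^8≡1511, 1376^16≡1014, 1376^32≡1972, 1376^64≡1133, 1376^128≡909, 1376^256≡750, 1376^512≡1801, 1376^1024≡1478
1231 = 1024 + 128 + 64 + 8 + 4 + 2 + 1, so 1376^1231 ≡ 1478·909·1133·1511·149·241·1376 ≡ 1291 (mod 2069)
Squares mod 2069: 1231^1≡1231, 1231^2≡853, 1231^4≡1390, 1231^8≡1723, 1231^16≡1783, 1231^32≡1105, 1231^64≡315, 1231^128≡1982, 1231^256≡1362, 1231^512≡1220, 1231^1024≡789
1846 = 1024 + 512 + 256 + 32 + 16 + 4 + 2, so 1231^1846 ≡ 789·1220·1362·1105·1783·1390·853 ≡ 967 (mod 2069)
1291·967 = 1248397 ≡ 790 (mod 2069)
790 ≡ 790 (mod 2069), so the signature is genuine.

valid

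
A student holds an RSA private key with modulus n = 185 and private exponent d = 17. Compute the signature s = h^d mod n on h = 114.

h^2 ≡ 114^2 = 12996 ≡ 46
h^4 ≡ 46^2 = 2116 ≡ 81
h^8 ≡ 81^2 = 6561 ≡ 86
h^16 ≡ 86^2 = 7396 ≡ 181
17 = 16 + 1, so h^17 ≡ 181·114 ≡ 99 (mod 185)

99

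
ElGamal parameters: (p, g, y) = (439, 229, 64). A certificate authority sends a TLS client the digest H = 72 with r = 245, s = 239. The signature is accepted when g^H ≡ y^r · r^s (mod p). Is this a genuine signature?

Left side g^H mod p:
229^2 = 52441 ≡ 200
229^4 ≡ 200^2 = 40000 ≡ 51
229^8 ≡ 51^2 = 2601 ≡ 406
229^16 ≡ 406^2 = 164836 ≡ 211
229^32 ≡ 211^2 = 44521 ≡ 182
229^64 ≡ 182^2 = 33124 ≡ 199
72 = 64 + 8, so 229^72 ≡ 199·406 ≡ 18 (mod 439)
Right side y^r · r^s mod p:
64^2 = 4096 ≡ 145
64^4 ≡ 145^2 = 21025 ≡ 392
64^8 ≡ 392^2 = 153664 ≡ 14
64^16 ≡ 14^2 = 196
64^32 ≡ 196^2 = 38416 ≡ 223
64^64 ≡ 223^2 = 49729 ≡ 122
64^128 ≡ 122^2 = 14884 ≡ 397
245 = 128 + 64 + 32 + 16 + 4 + 1, so 64^245 ≡ 397·122·223·196·392·64 ≡ 146 (mod 439)
245^2 = 60025 ≡ 321
245^4 ≡ 321^2 = 103041 ≡ 315
245^8 ≡ 315^2 = 99225 ≡ 11
245^16 ≡ 11^2 = 121
245^32 ≡ 121^2 = 14641 ≡ 154
245^64 ≡ 154^2 = 23716 ≡ 10
245^128 ≡ 10^2 = 100
239 = 128 + 64 + 32 + 8 + 4 + 2 + 1, so 245^239 ≡ 100·10·154·11·315·321·245 ≡ 361 (mod 439)
146·361 = 52706 ≡ 26 (mod 439)
18 ≠ 26, so verification fails.

forged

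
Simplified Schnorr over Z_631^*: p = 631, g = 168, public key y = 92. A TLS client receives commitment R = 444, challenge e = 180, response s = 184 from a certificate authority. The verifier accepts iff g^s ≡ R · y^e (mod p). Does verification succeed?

g^s mod p:
168^2 = 28224 ≡ 460
168^4 ≡ 460^2 = 211600 ≡ 215
168^8 ≡ 215^2 = 46225 ≡ 162
168^16 ≡ 162^2 = 26244 ≡ 373
168^32 ≡ 373^2 = 139129 ≡ 309
168^64 ≡ 309^2 = 95481 ≡ 200
168^128 ≡ 200^2 = 40000 ≡ 247
184 = 128 + 32 + 16 + 8, so 168^184 ≡ 247·309·373·162 ≡ 414 (mod 631)
R · y^e mod p:
92^2 = 8464 ≡ 261
92^4 ≡ 261^2 = 68121 ≡ 604
92^8 ≡ 604^2 = 364816 ≡ 98
92^16 ≡ 98^2 = 9604 ≡ 139
92^32 ≡ 139^2 = 19321 ≡ 391
92^64 ≡ 391^2 = 152881 ≡ 179
92^128 ≡ 179^2 = 32041 ≡ 491
180 = 128 + 32 + 16 + 4, so 92^180 ≡ 491·391·139·604 ≡ 133 (mod 631)
444·133 = 59052 ≡ 369 (mod 631)
414 ≠ 369; the check fails.

fails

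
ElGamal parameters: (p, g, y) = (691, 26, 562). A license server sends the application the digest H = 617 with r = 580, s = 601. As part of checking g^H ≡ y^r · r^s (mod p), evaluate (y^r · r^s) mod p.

372

Squares mod 691: 562^1≡562, 562^2≡57, 562^4≡485, 562^8≡285, 562^16≡378, 562^32≡538, 562^64≡606, 562^128≡315, 562^256≡412, 562^512≡449
580 = 512 + 64 + 4, so 562^580 ≡ 449·606·485 ≡ 483 (mod 691)
Squares mod 691: 580^1≡580, 580^2≡574, 580^4≡560, 580^8≡577, 580^16≡558, 580^32≡414, 580^64≡28, 580^128≡93, 580^256≡357, 580^512≡305
601 = 512 + 64 + 16 + 8 + 1, so 580^601 ≡ 305·28·558·577·580 ≡ 357 (mod 691)
y^r · r^s ≡ 483·357 = 172431 ≡ 372 (mod 691)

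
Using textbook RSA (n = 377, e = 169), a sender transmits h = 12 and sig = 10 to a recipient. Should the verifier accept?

sig^2 ≡ 10^2 = 100
sig^4 ≡ 100^2 = 10000 ≡ 198
sig^8 ≡ 198^2 = 39204 ≡ 373
sig^16 ≡ 373^2 = 139129 ≡ 16
sig^32 ≡ 16^2 = 256
sig^64 ≡ 256^2 = 65536 ≡ 315
sig^128 ≡ 315^2 = 99225 ≡ 74
169 = 128 + 32 + 8 + 1, so sig^169 ≡ 74·256·373·10 ≡ 10 (mod 377)
The recovered value 10 does not match the digest 12.

reject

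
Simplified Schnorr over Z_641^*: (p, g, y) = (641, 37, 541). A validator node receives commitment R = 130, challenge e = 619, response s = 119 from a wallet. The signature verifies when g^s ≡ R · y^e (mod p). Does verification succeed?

fails

g^s mod p:
37^2 = 1369 ≡ 87
37^4 ≡ 87^2 = 7569 ≡ 518
37^8 ≡ 518^2 = 268324 ≡ 386
37^16 ≡ 386^2 = 148996 ≡ 284
37^32 ≡ 284^2 = 80656 ≡ 531
37^64 ≡ 531^2 = 281961 ≡ 562
119 = 64 + 32 + 16 + 4 + 2 + 1, so 37^119 ≡ 562·531·284·518·87·37 ≡ 316 (mod 641)
R · y^e mod p:
541^2 = 292681 ≡ 385
541^4 ≡ 385^2 = 148225 ≡ 154
541^8 ≡ 154^2 = 23716 ≡ 640
541^16 ≡ 640^2 = 409600 ≡ 1
541^32 ≡ 1^2 = 1
541^64 ≡ 1^2 = 1
541^128 ≡ 1^2 = 1
541^256 ≡ 1^2 = 1
541^512 ≡ 1^2 = 1
619 = 512 + 64 + 32 + 8 + 2 + 1, so 541^619 ≡ 1·1·1·640·385·541 ≡ 40 (mod 641)
130·40 = 5200 ≡ 72 (mod 641)
316 ≠ 72; the check fails.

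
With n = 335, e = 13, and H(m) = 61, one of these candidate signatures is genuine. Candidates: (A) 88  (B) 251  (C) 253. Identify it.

Candidate A: Squares mod 335: 88^1≡88, 88^2≡39, 88^4≡181, 88^8≡266; 13 = 8 + 4 + 1, so 88^13 ≡ 266·181·88 ≡ 103 (mod 335)
Candidate B: Squares mod 335: 251^1≡251, 251^2≡21, 251^4≡106, 251^8≡181; 13 = 8 + 4 + 1, so 251^13 ≡ 181·106·251 ≡ 61 (mod 335)
  → matches H(m) = 61
Candidate C: Squares mod 335: 253^1≡253, 253^2≡24, 253^4≡241, 253^8≡126; 13 = 8 + 4 + 1, so 253^13 ≡ 126·241·253 ≡ 43 (mod 335)

B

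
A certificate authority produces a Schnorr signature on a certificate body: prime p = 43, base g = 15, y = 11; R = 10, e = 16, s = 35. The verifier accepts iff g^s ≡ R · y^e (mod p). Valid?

yes

g^s mod p:
Squares mod 43: 15^1≡15, 15^2≡10, 15^4≡14, 15^8≡24, 15^16≡17, 15^32≡31
35 = 32 + 2 + 1, so 15^35 ≡ 31·10·15 ≡ 6 (mod 43)
R · y^e mod p:
Squares mod 43: 11^1≡11, 11^2≡35, 11^4≡21, 11^8≡11, 11^16≡35
11^16 ≡ 35 (mod 43)
10·35 = 350 ≡ 6 (mod 43)
6 ≡ 6 (mod 43); signature holds.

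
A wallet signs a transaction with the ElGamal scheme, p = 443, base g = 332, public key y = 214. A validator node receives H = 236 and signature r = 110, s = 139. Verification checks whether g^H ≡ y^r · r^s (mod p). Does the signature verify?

does not verify

Left side g^H mod p:
332^2 = 110224 ≡ 360
332^4 ≡ 360^2 = 129600 ≡ 244
332^8 ≡ 244^2 = 59536 ≡ 174
332^16 ≡ 174^2 = 30276 ≡ 152
332^32 ≡ 152^2 = 23104 ≡ 68
332^64 ≡ 68^2 = 4624 ≡ 194
332^128 ≡ 194^2 = 37636 ≡ 424
236 = 128 + 64 + 32 + 8 + 4, so 332^236 ≡ 424·194·68·174·244 ≡ 165 (mod 443)
Right side y^r · r^s mod p:
214^2 = 45796 ≡ 167
214^4 ≡ 167^2 = 27889 ≡ 423
214^8 ≡ 423^2 = 178929 ≡ 400
214^16 ≡ 400^2 = 160000 ≡ 77
214^32 ≡ 77^2 = 5929 ≡ 170
214^64 ≡ 170^2 = 28900 ≡ 105
110 = 64 + 32 + 8 + 4 + 2, so 214^110 ≡ 105·170·400·423·167 ≡ 365 (mod 443)
110^2 = 12100 ≡ 139
110^4 ≡ 139^2 = 19321 ≡ 272
110^8 ≡ 272^2 = 73984 ≡ 3
110^16 ≡ 3^2 = 9
110^32 ≡ 9^2 = 81
110^64 ≡ 81^2 = 6561 ≡ 359
110^128 ≡ 359^2 = 128881 ≡ 411
139 = 128 + 8 + 2 + 1, so 110^139 ≡ 411·3·139·110 ≡ 262 (mod 443)
365·262 = 95630 ≡ 385 (mod 443)
165 ≠ 385, so verification fails.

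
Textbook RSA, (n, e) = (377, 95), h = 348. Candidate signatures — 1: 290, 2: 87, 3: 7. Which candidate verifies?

1

Candidate 1: Squares mod 377: 290^1≡290, 290^2≡29, 290^4≡87, 290^8≡29, 290^16≡87, 290^32≡29, 290^64≡87; 95 = 64 + 16 + 8 + 4 + 2 + 1, so 290^95 ≡ 87·87·29·87·29·290 ≡ 348 (mod 377)
  → matches h = 348
Candidate 2: Squares mod 377: 87^1≡87, 87^2≡29, 87^4≡87, 87^8≡29, 87^16≡87, 87^32≡29, 87^64≡87; 95 = 64 + 16 + 8 + 4 + 2 + 1, so 87^95 ≡ 87·87·29·87·29·87 ≡ 29 (mod 377)
Candidate 3: Squares mod 377: 7^1≡7, 7^2≡49, 7^4≡139, 7^8≡94, 7^16≡165, 7^32≡81, 7^64≡152; 95 = 64 + 16 + 8 + 4 + 2 + 1, so 7^95 ≡ 152·165·94·139·49·7 ≡ 197 (mod 377)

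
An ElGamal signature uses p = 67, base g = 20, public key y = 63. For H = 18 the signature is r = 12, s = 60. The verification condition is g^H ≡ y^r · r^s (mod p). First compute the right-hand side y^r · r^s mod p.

63^12 mod 67 = 14
12^60 mod 67 = 40
y^r · r^s ≡ 14·40 = 560 ≡ 24 (mod 67)

24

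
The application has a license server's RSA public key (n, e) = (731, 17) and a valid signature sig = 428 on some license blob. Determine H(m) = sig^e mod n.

207

sig^2 ≡ 428^2 = 183184 ≡ 434
sig^4 ≡ 434^2 = 188356 ≡ 489
sig^8 ≡ 489^2 = 239121 ≡ 84
sig^16 ≡ 84^2 = 7056 ≡ 477
17 = 16 + 1, so sig^17 ≡ 477·428 ≡ 207 (mod 731)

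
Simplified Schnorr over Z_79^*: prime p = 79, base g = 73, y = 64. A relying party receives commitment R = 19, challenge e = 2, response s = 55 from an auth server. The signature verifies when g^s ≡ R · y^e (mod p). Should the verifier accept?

g^s mod p:
73^2 = 5329 ≡ 36
73^4 ≡ 36^2 = 1296 ≡ 32
73^8 ≡ 32^2 = 1024 ≡ 76
73^16 ≡ 76^2 = 5776 ≡ 9
73^32 ≡ 9^2 = 81 ≡ 2
55 = 32 + 16 + 4 + 2 + 1, so 73^55 ≡ 2·9·32·36·73 ≡ 9 (mod 79)
R · y^e mod p:
64^2 = 4096 ≡ 67
19·67 = 1273 ≡ 9 (mod 79)
9 ≡ 9 (mod 79); signature holds.

accept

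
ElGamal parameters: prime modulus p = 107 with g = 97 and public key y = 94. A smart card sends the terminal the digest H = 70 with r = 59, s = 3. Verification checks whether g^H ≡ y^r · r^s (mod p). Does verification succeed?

fails

Left side g^H mod p:
97^2 = 9409 ≡ 100
97^4 ≡ 100^2 = 10000 ≡ 49
97^8 ≡ 49^2 = 2401 ≡ 47
97^16 ≡ 47^2 = 2209 ≡ 69
97^32 ≡ 69^2 = 4761 ≡ 53
97^64 ≡ 53^2 = 2809 ≡ 27
70 = 64 + 4 + 2, so 97^70 ≡ 27·49·100 ≡ 48 (mod 107)
Right side y^r · r^s mod p:
94^2 = 8836 ≡ 62
94^4 ≡ 62^2 = 3844 ≡ 99
94^8 ≡ 99^2 = 9801 ≡ 64
94^16 ≡ 64^2 = 4096 ≡ 30
94^32 ≡ 30^2 = 900 ≡ 44
59 = 32 + 16 + 8 + 2 + 1, so 94^59 ≡ 44·30·64·62·94 ≡ 68 (mod 107)
59^2 = 3481 ≡ 57
3 = 2 + 1, so 59^3 ≡ 57·59 ≡ 46 (mod 107)
68·46 = 3128 ≡ 25 (mod 107)
48 ≠ 25, so verification fails.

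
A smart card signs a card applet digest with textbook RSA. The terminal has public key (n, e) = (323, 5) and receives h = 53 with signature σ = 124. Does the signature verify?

σ^2 ≡ 124^2 = 15376 ≡ 195
σ^4 ≡ 195^2 = 38025 ≡ 234
5 = 4 + 1, so σ^5 ≡ 234·124 ≡ 269 (mod 323)
The recovered value 269 does not match the digest 53.

does not verify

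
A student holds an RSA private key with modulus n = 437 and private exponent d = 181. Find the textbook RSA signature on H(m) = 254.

254

Squares mod 437: (H(m))^1≡254, (H(m))^2≡277, (H(m))^4≡254, (H(m))^8≡277, (H(m))^16≡254, (H(m))^32≡277, (H(m))^64≡254, (H(m))^128≡277
181 = 128 + 32 + 16 + 4 + 1, so (H(m))^181 ≡ 277·277·254·254·254 ≡ 254 (mod 437)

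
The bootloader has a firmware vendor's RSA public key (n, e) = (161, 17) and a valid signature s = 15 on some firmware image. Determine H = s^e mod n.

148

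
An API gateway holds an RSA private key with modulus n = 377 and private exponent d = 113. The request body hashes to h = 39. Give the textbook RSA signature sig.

h^113 mod 377 = 39

39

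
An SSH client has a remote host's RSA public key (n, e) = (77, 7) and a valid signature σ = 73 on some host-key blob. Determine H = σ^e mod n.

17

σ^2 ≡ 73^2 = 5329 ≡ 16
σ^4 ≡ 16^2 = 256 ≡ 25
7 = 4 + 2 + 1, so σ^7 ≡ 25·16·73 ≡ 17 (mod 77)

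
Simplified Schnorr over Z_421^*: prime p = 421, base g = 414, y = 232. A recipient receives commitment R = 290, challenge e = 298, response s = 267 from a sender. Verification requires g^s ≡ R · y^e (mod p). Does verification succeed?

fails

g^s mod p:
Squares mod 421: 414^1≡414, 414^2≡49, 414^4≡296, 414^8≡48, 414^16≡199, 414^32≡27, 414^64≡308, 414^128≡139, 414^256≡376
267 = 256 + 8 + 2 + 1, so 414^267 ≡ 376·48·49·414 ≡ 341 (mod 421)
R · y^e mod p:
Squares mod 421: 232^1≡232, 232^2≡357, 232^4≡307, 232^8≡366, 232^16≡78, 232^32≡190, 232^64≡315, 232^128≡290, 232^256≡321
298 = 256 + 32 + 8 + 2, so 232^298 ≡ 321·190·366·357 ≡ 60 (mod 421)
290·60 = 17400 ≡ 139 (mod 421)
341 ≠ 139; the check fails.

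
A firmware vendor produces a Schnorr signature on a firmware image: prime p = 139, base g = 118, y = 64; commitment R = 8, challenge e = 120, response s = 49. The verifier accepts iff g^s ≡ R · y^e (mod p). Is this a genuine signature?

g^s mod p:
118^2 = 13924 ≡ 24
118^4 ≡ 24^2 = 576 ≡ 20
118^8 ≡ 20^2 = 400 ≡ 122
118^16 ≡ 122^2 = 14884 ≡ 11
118^32 ≡ 11^2 = 121
49 = 32 + 16 + 1, so 118^49 ≡ 121·11·118 ≡ 127 (mod 139)
R · y^e mod p:
64^2 = 4096 ≡ 65
64^4 ≡ 65^2 = 4225 ≡ 55
64^8 ≡ 55^2 = 3025 ≡ 106
64^16 ≡ 106^2 = 11236 ≡ 116
64^32 ≡ 116^2 = 13456 ≡ 112
64^64 ≡ 112^2 = 12544 ≡ 34
120 = 64 + 32 + 16 + 8, so 64^120 ≡ 34·112·116·106 ≡ 45 (mod 139)
8·45 = 360 ≡ 82 (mod 139)
127 ≠ 82; the check fails.

forged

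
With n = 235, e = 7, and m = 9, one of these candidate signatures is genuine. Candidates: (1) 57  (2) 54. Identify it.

Candidate 1: 57^2 = 3249 ≡ 194; 57^4 ≡ 194^2 = 37636 ≡ 36; 7 = 4 + 2 + 1, so 57^7 ≡ 36·194·57 ≡ 233 (mod 235)
Candidate 2: 54^2 = 2916 ≡ 96; 54^4 ≡ 96^2 = 9216 ≡ 51; 7 = 4 + 2 + 1, so 54^7 ≡ 51·96·54 ≡ 9 (mod 235)
  → matches m = 9

2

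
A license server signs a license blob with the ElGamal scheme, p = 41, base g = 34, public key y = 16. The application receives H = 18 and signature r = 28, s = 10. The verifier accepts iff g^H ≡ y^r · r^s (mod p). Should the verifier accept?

accept

Left side g^H mod p:
34^2 = 1156 ≡ 8
34^4 ≡ 8^2 = 64 ≡ 23
34^8 ≡ 23^2 = 529 ≡ 37
34^16 ≡ 37^2 = 1369 ≡ 16
18 = 16 + 2, so 34^18 ≡ 16·8 ≡ 5 (mod 41)
Right side y^r · r^s mod p:
16^2 = 256 ≡ 10
16^4 ≡ 10^2 = 100 ≡ 18
16^8 ≡ 18^2 = 324 ≡ 37
16^16 ≡ 37^2 = 1369 ≡ 16
28 = 16 + 8 + 4, so 16^28 ≡ 16·37·18 ≡ 37 (mod 41)
28^2 = 784 ≡ 5
28^4 ≡ 5^2 = 25
28^8 ≡ 25^2 = 625 ≡ 10
10 = 8 + 2, so 28^10 ≡ 10·5 ≡ 9 (mod 41)
37·9 = 333 ≡ 5 (mod 41)
5 ≡ 5 (mod 41), so the signature is genuine.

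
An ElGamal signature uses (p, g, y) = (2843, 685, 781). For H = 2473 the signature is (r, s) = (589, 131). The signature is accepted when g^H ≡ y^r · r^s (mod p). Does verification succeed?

Left side g^H mod p:
Squares mod 2843: 685^1≡685, 685^2≡130, 685^4≡2685, 685^8≡2220, 685^16≡1481, 685^32≡1408, 685^64≡893, 685^128≡1409, 685^256≡867, 685^512≡1137, 685^1024≡2047, 685^2048≡2470
2473 = 2048 + 256 + 128 + 32 + 8 + 1, so 685^2473 ≡ 2470·867·1409·1408·2220·685 ≡ 104 (mod 2843)
Right side y^r · r^s mod p:
Squares mod 2843: 781^1≡781, 781^2≡1559, 781^4≡2559, 781^8≡1052, 781^16≡777, 781^32≡1013, 781^64≡2689, 781^128≡972, 781^256≡908, 781^512≡2837
589 = 512 + 64 + 8 + 4 + 1, so 781^589 ≡ 2837·2689·1052·2559·781 ≡ 1528 (mod 2843)
Squares mod 2843: 589^1≡589, 589^2≡75, 589^4≡2782, 589^8≡878, 589^16≡431, 589^32≡966, 589^64≡652, 589^128≡1497
131 = 128 + 2 + 1, so 589^131 ≡ 1497·75·589 ≡ 1795 (mod 2843)
1528·1795 = 2742760 ≡ 2108 (mod 2843)
104 ≠ 2108, so verification fails.

fails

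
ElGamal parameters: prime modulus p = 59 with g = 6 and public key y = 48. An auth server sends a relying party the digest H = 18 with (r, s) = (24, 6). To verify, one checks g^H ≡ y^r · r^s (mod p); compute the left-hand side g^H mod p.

45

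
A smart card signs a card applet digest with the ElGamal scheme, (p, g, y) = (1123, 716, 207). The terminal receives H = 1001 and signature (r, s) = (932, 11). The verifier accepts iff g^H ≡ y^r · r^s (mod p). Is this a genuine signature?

Left side g^H mod p:
716^2 = 512656 ≡ 568
716^4 ≡ 568^2 = 322624 ≡ 323
716^8 ≡ 323^2 = 104329 ≡ 1013
716^16 ≡ 1013^2 = 1026169 ≡ 870
716^32 ≡ 870^2 = 756900 ≡ 1121
716^64 ≡ 1121^2 = 1256641 ≡ 4
716^128 ≡ 4^2 = 16
716^256 ≡ 16^2 = 256
716^512 ≡ 256^2 = 65536 ≡ 402
1001 = 512 + 256 + 128 + 64 + 32 + 8 + 1, so 716^1001 ≡ 402·256·16·4·1121·1013·716 ≡ 884 (mod 1123)
Right side y^r · r^s mod p:
207^2 = 42849 ≡ 175
207^4 ≡ 175^2 = 30625 ≡ 304
207^8 ≡ 304^2 = 92416 ≡ 330
207^16 ≡ 330^2 = 108900 ≡ 1092
207^32 ≡ 1092^2 = 1192464 ≡ 961
207^64 ≡ 961^2 = 923521 ≡ 415
207^128 ≡ 415^2 = 172225 ≡ 406
207^256 ≡ 406^2 = 164836 ≡ 878
207^512 ≡ 878^2 = 770884 ≡ 506
932 = 512 + 256 + 128 + 32 + 4, so 207^932 ≡ 506·878·406·961·304 ≡ 987 (mod 1123)
932^2 = 868624 ≡ 545
932^4 ≡ 545^2 = 297025 ≡ 553
932^8 ≡ 553^2 = 305809 ≡ 353
11 = 8 + 2 + 1, so 932^11 ≡ 353·545·932 ≡ 148 (mod 1123)
987·148 = 146076 ≡ 86 (mod 1123)
884 ≠ 86, so verification fails.

forged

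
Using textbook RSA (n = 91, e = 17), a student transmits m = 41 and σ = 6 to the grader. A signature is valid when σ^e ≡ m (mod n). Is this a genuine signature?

σ^2 ≡ 6^2 = 36
σ^4 ≡ 36^2 = 1296 ≡ 22
σ^8 ≡ 22^2 = 484 ≡ 29
σ^16 ≡ 29^2 = 841 ≡ 22
17 = 16 + 1, so σ^17 ≡ 22·6 ≡ 41 (mod 91)
41 = m, so the signature checks out.

genuine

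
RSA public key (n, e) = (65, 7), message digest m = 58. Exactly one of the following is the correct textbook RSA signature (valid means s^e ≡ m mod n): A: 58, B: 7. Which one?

B

Candidate A: 58^2 = 3364 ≡ 49; 58^4 ≡ 49^2 = 2401 ≡ 61; 7 = 4 + 2 + 1, so 58^7 ≡ 61·49·58 ≡ 7 (mod 65)
Candidate B: 7^2 = 49; 7^4 ≡ 49^2 = 2401 ≡ 61; 7 = 4 + 2 + 1, so 7^7 ≡ 61·49·7 ≡ 58 (mod 65)
  → matches m = 58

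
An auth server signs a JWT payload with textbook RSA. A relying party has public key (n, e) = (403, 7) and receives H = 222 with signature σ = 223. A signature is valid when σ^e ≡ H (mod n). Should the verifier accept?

σ^2 ≡ 223^2 = 49729 ≡ 160
σ^4 ≡ 160^2 = 25600 ≡ 211
7 = 4 + 2 + 1, so σ^7 ≡ 211·160·223 ≡ 37 (mod 403)
37 ≠ 222, so verification fails.

reject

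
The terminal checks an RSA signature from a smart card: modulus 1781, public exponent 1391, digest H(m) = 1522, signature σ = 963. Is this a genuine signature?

σ^2 ≡ 963^2 = 927369 ≡ 1249
σ^4 ≡ 1249^2 = 1560001 ≡ 1626
σ^8 ≡ 1626^2 = 2643876 ≡ 872
σ^16 ≡ 872^2 = 760384 ≡ 1678
σ^32 ≡ 1678^2 = 2815684 ≡ 1704
σ^64 ≡ 1704^2 = 2903616 ≡ 586
σ^128 ≡ 586^2 = 343396 ≡ 1444
σ^256 ≡ 1444^2 = 2085136 ≡ 1366
σ^512 ≡ 1366^2 = 1865956 ≡ 1249
σ^1024 ≡ 1249^2 = 1560001 ≡ 1626
1391 = 1024 + 256 + 64 + 32 + 8 + 4 + 2 + 1, so σ^1391 ≡ 1626·1366·586·1704·872·1626·1249·963 ≡ 1522 (mod 1781)
1522 = H(m), so the signature checks out.

genuine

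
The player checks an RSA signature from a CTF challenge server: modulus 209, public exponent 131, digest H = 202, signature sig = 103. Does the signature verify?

verifies

sig^2 ≡ 103^2 = 10609 ≡ 159
sig^4 ≡ 159^2 = 25281 ≡ 201
sig^8 ≡ 201^2 = 40401 ≡ 64
sig^16 ≡ 64^2 = 4096 ≡ 125
sig^32 ≡ 125^2 = 15625 ≡ 159
sig^64 ≡ 159^2 = 25281 ≡ 201
sig^128 ≡ 201^2 = 40401 ≡ 64
131 = 128 + 2 + 1, so sig^131 ≡ 64·159·103 ≡ 202 (mod 209)
Since 202 equals the digest 202, verification succeeds.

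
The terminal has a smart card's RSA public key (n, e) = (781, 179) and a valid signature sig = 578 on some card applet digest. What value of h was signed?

486

sig^2 ≡ 578^2 = 334084 ≡ 597
sig^4 ≡ 597^2 = 356409 ≡ 273
sig^8 ≡ 273^2 = 74529 ≡ 334
sig^16 ≡ 334^2 = 111556 ≡ 654
sig^32 ≡ 654^2 = 427716 ≡ 509
sig^64 ≡ 509^2 = 259081 ≡ 570
sig^128 ≡ 570^2 = 324900 ≡ 4
179 = 128 + 32 + 16 + 2 + 1, so sig^179 ≡ 4·509·654·597·578 ≡ 486 (mod 781)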